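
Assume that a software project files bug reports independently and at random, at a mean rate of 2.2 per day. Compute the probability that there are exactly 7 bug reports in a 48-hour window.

Over the interval, μ = 2.2 × 2 = 4.4 (a 48-hour window = 2 days).
P(N = 7) = e^(−μ) μ^7/7! = e^(−4.4) · 4.4^7/5040 ≈ 0.0778.

0.0778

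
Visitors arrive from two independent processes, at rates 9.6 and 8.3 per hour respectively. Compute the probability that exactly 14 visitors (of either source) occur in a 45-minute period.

Independent Poisson processes superpose: combined rate λ = 9.6 + 8.3 = 17.9 per hour.
Over the interval, μ = 17.9 × 0.75 = 13.425 (a 45-minute period = 0.75 hours).
P(N = 14) = e^(−13.425) · 13.425^14/14! ≈ 0.1047.

0.1047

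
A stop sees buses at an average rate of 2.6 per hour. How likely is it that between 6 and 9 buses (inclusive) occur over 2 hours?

Over the interval, μ = 2.6 × 2 = 5.2 (2 hours).
P(6 ≤ N ≤ 9) = Σ_{j=6}^{9} e^(−5.2) · 5.2^j/j! ≈ 0.3794.

0.3794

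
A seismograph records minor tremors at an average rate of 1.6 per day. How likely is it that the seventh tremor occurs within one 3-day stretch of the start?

Over the interval, μ = 1.6 × 3 = 4.8 (a 3-day stretch = 3 days).
The seventh arrival falls in the interval iff at least 7 events occur there: P(S_7 ≤ t) = P(N ≥ 7) = 1 − P(N ≤ 6) ≈ 0.2092.

0.2092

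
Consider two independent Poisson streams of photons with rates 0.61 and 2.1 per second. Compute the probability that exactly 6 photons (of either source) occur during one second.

Independent Poisson processes superpose: combined rate λ = 0.61 + 2.1 = 2.71 per second.
So μ = 2.71.
P(N = 6) = e^(−2.71) · 2.71^6/6! ≈ 0.0366.

0.0366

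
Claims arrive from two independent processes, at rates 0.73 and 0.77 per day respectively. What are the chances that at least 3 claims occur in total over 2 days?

Independent Poisson processes superpose: combined rate λ = 0.73 + 0.77 = 1.5 per day.
Over the interval, μ = 1.5 × 2 = 3 (2 days).
P(N ≥ 3) = 1 − P(N ≤ 2) ≈ 0.5768.

0.5768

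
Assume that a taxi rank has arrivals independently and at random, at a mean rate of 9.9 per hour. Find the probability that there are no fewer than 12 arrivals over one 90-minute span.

0.8051

Over the interval, μ = 9.9 × 1.5 = 14.85 (a 90-minute span = 1.5 hours).
P(N ≥ 12) = 1 − P(N ≤ 11) = 1 − Σ_{j=0}^{11} e^(−μ) μ^j/j! ≈ 0.8051.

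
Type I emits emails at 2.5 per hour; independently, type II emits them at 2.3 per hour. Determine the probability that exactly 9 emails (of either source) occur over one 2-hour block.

0.1293

Independent Poisson processes superpose: combined rate λ = 2.5 + 2.3 = 4.8 per hour.
Over the interval, μ = 4.8 × 2 = 9.6 (a 2-hour block = 2 hours).
P(N = 9) = e^(−9.6) · 9.6^9/9! ≈ 0.1293.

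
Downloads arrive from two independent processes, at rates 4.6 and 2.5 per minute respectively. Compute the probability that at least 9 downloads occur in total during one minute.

0.2840

Independent Poisson processes superpose: combined rate λ = 4.6 + 2.5 = 7.1 per minute.
So μ = 7.1.
P(N ≥ 9) = 1 − P(N ≤ 8) ≈ 0.2840.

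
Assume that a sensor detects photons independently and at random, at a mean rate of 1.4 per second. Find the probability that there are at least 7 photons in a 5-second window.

0.5503

Over the interval, μ = 1.4 × 5 = 7 (a 5-second window = 5 seconds).
P(N ≥ 7) = 1 − P(N ≤ 6) = 1 − Σ_{j=0}^{6} e^(−μ) μ^j/j! ≈ 0.5503.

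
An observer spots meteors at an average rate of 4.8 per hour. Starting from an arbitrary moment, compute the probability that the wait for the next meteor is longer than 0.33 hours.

0.2052

The wait for the next event is exponential with rate λ = 4.8 per hour.
P(T > 0.33) = e^(−λt) = e^(−4.8 × 0.33) = e^(−1.584) ≈ 0.2052.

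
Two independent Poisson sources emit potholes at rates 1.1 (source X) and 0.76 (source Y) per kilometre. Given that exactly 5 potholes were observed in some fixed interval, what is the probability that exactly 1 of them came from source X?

0.0824

Given the total, each event is independently from source X with probability p = λ_X/(λ_X+λ_Y) = 1.1/1.86 ≈ 0.5914.
So K ~ Binomial(5, 1.1/1.86): P(K = 1) = C(5,1) · (1.1/1.86)^1 · (0.76/1.86)^4 ≈ 0.0824.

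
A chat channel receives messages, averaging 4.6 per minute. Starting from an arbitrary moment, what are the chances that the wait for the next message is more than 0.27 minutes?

0.2888

The wait for the next event is exponential with rate λ = 4.6 per minute.
P(T > 0.27) = e^(−λt) = e^(−4.6 × 0.27) = e^(−1.242) ≈ 0.2888.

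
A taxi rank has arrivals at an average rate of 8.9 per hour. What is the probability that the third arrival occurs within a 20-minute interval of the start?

0.5693

Over the interval, μ = 8.9 × 1/3 ≈ 2.96667 (a 20-minute interval = 1/3 hours).
The third arrival falls in the interval iff at least 3 events occur there: P(S_3 ≤ t) = P(N ≥ 3) = 1 − P(N ≤ 2) ≈ 0.5693.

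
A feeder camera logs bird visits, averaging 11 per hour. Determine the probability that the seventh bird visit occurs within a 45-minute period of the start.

Over the interval, μ = 11 × 0.75 = 8.25 (a 45-minute period = 0.75 hours).
The seventh arrival falls in the interval iff at least 7 events occur there: P(S_7 ≤ t) = P(N ≥ 7) = 1 − P(N ≤ 6) ≈ 0.7162.

0.7162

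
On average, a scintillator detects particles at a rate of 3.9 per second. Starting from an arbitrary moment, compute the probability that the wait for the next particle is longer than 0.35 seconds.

0.2554

The wait for the next event is exponential with rate λ = 3.9 per second.
P(T > 0.35) = e^(−λt) = e^(−3.9 × 0.35) = e^(−1.365) ≈ 0.2554.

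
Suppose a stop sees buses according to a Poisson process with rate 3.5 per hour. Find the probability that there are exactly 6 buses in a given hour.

0.0771

With mean μ = 3.5 per hour,
P(N = 6) = e^(−μ) μ^6/6! = e^(−3.5) · 3.5^6/720 ≈ 0.0771.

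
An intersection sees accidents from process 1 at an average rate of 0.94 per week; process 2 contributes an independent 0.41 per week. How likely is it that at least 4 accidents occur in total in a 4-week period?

Independent Poisson processes superpose: combined rate λ = 0.94 + 0.41 = 1.35 per week.
Over the interval, μ = 1.35 × 4 = 5.4 (a 4-week period = 4 weeks).
P(N ≥ 4) = 1 − P(N ≤ 3) ≈ 0.7867.

0.7867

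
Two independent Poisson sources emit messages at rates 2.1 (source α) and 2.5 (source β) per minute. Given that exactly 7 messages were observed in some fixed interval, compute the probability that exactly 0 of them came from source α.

0.0140

Given the total, each event is independently from source α with probability p = λ_α/(λ_α+λ_β) = 2.1/4.6 ≈ 0.4565.
So K ~ Binomial(7, 2.1/4.6): P(K = 0) = C(7,0) · (2.1/4.6)^0 · (2.5/4.6)^7 ≈ 0.0140.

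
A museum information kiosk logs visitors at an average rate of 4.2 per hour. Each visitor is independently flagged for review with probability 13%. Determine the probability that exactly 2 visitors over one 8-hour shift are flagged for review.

Thinning: the visitors that are flagged for review themselves form a Poisson process with rate 0.13 × 4.2 = 0.546 per hour.
Over the interval, μ = 0.546 × 8 = 4.368 (an 8-hour shift = 8 hours).
P(N = 2) = e^(−4.368) · 4.368^2/2! ≈ 0.1209.

0.1209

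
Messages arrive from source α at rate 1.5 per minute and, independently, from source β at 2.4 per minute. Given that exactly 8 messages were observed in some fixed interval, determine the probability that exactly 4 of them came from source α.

Given the total, each event is independently from source α with probability p = λ_α/(λ_α+λ_β) = 1.5/3.9 ≈ 0.3846.
So K ~ Binomial(8, 1.5/3.9): P(K = 4) = C(8,4) · (1.5/3.9)^4 · (2.4/3.9)^4 ≈ 0.2197.

0.2197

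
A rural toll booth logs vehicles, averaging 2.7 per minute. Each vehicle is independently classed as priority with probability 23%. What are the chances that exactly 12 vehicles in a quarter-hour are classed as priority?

0.0802

Thinning: the vehicles that are classed as priority themselves form a Poisson process with rate 0.23 × 2.7 = 0.621 per minute.
Over the interval, μ = 0.621 × 15 = 9.315 (a quarter-hour = 15 minutes).
P(N = 12) = e^(−9.315) · 9.315^12/12! ≈ 0.0802.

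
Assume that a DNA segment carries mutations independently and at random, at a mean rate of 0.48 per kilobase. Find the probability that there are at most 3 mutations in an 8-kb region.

Over the interval, μ = 0.48 × 8 = 3.84 (an 8-kb region = 8 kilobases).
P(N ≤ 3) = Σ_{j=0}^{3} e^(−μ) μ^j/j! ≈ 0.4653.

0.4653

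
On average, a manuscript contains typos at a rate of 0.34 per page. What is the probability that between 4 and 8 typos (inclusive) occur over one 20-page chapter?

Over the interval, μ = 0.34 × 20 = 6.8 (a 20-page chapter = 20 pages).
P(4 ≤ N ≤ 8) = Σ_{j=4}^{8} e^(−6.8) · 6.8^j/j! ≈ 0.6620.

0.6620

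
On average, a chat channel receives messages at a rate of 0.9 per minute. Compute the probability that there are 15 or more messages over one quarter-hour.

Over the interval, μ = 0.9 × 15 = 13.5 (a quarter-hour = 15 minutes).
P(N ≥ 15) = 1 − P(N ≤ 14) = 1 − Σ_{j=0}^{14} e^(−μ) μ^j/j! ≈ 0.3767.

0.3767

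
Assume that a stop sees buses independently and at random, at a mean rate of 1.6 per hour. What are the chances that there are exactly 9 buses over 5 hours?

0.1241

Over the interval, μ = 1.6 × 5 = 8 (5 hours).
P(N = 9) = e^(−μ) μ^9/9! = e^(−8) · 8^9/362880 ≈ 0.1241.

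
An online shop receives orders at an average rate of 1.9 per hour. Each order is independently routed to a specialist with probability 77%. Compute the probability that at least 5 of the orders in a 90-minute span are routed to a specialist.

Thinning: the orders that are routed to a specialist themselves form a Poisson process with rate 0.77 × 1.9 = 1.463 per hour.
Over the interval, μ = 1.463 × 1.5 = 2.1945 (a 90-minute span = 1.5 hours).
P(N ≥ 5) = 1 − P(N ≤ 4) ≈ 0.0719.

0.0719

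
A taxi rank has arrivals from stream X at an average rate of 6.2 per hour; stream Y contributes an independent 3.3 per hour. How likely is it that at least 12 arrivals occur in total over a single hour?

0.2480

Independent Poisson processes superpose: combined rate λ = 6.2 + 3.3 = 9.5 per hour.
So μ = 9.5.
P(N ≥ 12) = 1 − P(N ≤ 11) ≈ 0.2480.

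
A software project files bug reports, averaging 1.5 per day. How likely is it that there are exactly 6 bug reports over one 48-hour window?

0.0504

Over the interval, μ = 1.5 × 2 = 3 (a 48-hour window = 2 days).
P(N = 6) = e^(−μ) μ^6/6! = e^(−3) · 3^6/720 ≈ 0.0504.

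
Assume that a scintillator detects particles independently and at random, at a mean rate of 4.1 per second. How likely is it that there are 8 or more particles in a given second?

0.0573

With mean μ = 4.1 per second,
P(N ≥ 8) = 1 − P(N ≤ 7) = 1 − Σ_{j=0}^{7} e^(−μ) μ^j/j! ≈ 0.0573.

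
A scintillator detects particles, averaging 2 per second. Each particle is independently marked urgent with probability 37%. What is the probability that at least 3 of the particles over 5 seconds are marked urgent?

0.7146

Thinning: the particles that are marked urgent themselves form a Poisson process with rate 0.37 × 2 = 0.74 per second.
Over the interval, μ = 0.74 × 5 = 3.7 (5 seconds).
P(N ≥ 3) = 1 − P(N ≤ 2) ≈ 0.7146.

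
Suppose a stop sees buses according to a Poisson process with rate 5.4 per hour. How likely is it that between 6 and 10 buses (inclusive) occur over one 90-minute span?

0.6236

Over the interval, μ = 5.4 × 1.5 = 8.1 (a 90-minute span = 1.5 hours).
P(6 ≤ N ≤ 10) = Σ_{j=6}^{10} e^(−8.1) · 8.1^j/j! ≈ 0.6236.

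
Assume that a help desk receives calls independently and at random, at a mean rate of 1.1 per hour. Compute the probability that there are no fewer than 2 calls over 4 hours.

Over the interval, μ = 1.1 × 4 = 4.4 (4 hours).
P(N ≥ 2) = 1 − P(N ≤ 1) = 1 − Σ_{j=0}^{1} e^(−μ) μ^j/j! ≈ 0.9337.

0.9337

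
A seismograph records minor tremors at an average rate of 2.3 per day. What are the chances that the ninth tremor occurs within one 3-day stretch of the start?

0.2580

Over the interval, μ = 2.3 × 3 = 6.9 (a 3-day stretch = 3 days).
The ninth arrival falls in the interval iff at least 9 events occur there: P(S_9 ≤ t) = P(N ≥ 9) = 1 − P(N ≤ 8) ≈ 0.2580.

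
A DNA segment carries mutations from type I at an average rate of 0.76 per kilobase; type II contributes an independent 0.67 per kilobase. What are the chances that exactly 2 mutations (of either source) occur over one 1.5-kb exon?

Independent Poisson processes superpose: combined rate λ = 0.76 + 0.67 = 1.43 per kilobase.
Over the interval, μ = 1.43 × 1.5 = 2.145 (a 1.5-kb exon = 1.5 kilobases).
P(N = 2) = e^(−2.145) · 2.145^2/2! ≈ 0.2693.

0.2693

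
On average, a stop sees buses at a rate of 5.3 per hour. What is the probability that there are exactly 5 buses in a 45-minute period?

Over the interval, μ = 5.3 × 0.75 = 3.975 (a 45-minute period = 0.75 hours).
P(N = 5) = e^(−μ) μ^5/5! = e^(−3.975) · 3.975^5/120 ≈ 0.1553.

0.1553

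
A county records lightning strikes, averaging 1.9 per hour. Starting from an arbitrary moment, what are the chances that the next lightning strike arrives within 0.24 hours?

0.3662

Inter-arrival times are exponential with rate λ = 1.9 per hour.
P(T ≤ 0.24) = 1 − e^(−λt) = 1 − e^(−1.9 × 0.24) = 1 − e^(−0.456) ≈ 0.3662.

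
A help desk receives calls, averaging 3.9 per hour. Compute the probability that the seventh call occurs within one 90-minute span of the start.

Over the interval, μ = 3.9 × 1.5 = 5.85 (a 90-minute span = 1.5 hours).
The seventh arrival falls in the interval iff at least 7 events occur there: P(S_7 ≤ t) = P(N ≥ 7) = 1 − P(N ≤ 6) ≈ 0.3696.

0.3696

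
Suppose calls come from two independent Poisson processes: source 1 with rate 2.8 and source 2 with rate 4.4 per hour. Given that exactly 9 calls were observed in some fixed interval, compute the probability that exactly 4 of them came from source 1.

Given the total, each event is independently from source 1 with probability p = λ_1/(λ_1+λ_2) = 2.8/7.2 ≈ 0.3889.
So K ~ Binomial(9, 2.8/7.2): P(K = 4) = C(9,4) · (2.8/7.2)^4 · (4.4/7.2)^5 ≈ 0.2456.

0.2456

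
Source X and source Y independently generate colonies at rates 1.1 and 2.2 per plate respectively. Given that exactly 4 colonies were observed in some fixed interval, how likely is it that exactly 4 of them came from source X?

Given the total, each event is independently from source X with probability p = λ_X/(λ_X+λ_Y) = 1.1/3.3 ≈ 0.3333.
So K ~ Binomial(4, 1.1/3.3): P(K = 4) = C(4,4) · (1.1/3.3)^4 · (2.2/3.3)^0 ≈ 0.0123.

0.0123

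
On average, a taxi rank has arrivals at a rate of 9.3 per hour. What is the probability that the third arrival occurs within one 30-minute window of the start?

Over the interval, μ = 9.3 × 0.5 = 4.65 (a 30-minute window = 0.5 hours).
The third arrival falls in the interval iff at least 3 events occur there: P(S_3 ≤ t) = P(N ≥ 3) = 1 − P(N ≤ 2) ≈ 0.8426.

0.8426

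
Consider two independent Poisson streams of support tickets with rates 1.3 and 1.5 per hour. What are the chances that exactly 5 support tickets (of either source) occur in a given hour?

Independent Poisson processes superpose: combined rate λ = 1.3 + 1.5 = 2.8 per hour.
So μ = 2.8.
P(N = 5) = e^(−2.8) · 2.8^5/5! ≈ 0.0872.

0.0872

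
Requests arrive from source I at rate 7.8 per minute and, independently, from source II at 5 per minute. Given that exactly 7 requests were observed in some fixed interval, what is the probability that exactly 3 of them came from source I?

0.1844

Given the total, each event is independently from source I with probability p = λ_I/(λ_I+λ_II) = 7.8/12.8 ≈ 0.6094.
So K ~ Binomial(7, 7.8/12.8): P(K = 3) = C(7,3) · (7.8/12.8)^3 · (5/12.8)^4 ≈ 0.1844.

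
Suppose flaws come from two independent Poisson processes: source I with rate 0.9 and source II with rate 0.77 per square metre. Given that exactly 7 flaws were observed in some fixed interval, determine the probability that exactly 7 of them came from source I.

0.0132

Given the total, each event is independently from source I with probability p = λ_I/(λ_I+λ_II) = 0.9/1.67 ≈ 0.5389.
So K ~ Binomial(7, 0.9/1.67): P(K = 7) = C(7,7) · (0.9/1.67)^7 · (0.77/1.67)^0 ≈ 0.0132.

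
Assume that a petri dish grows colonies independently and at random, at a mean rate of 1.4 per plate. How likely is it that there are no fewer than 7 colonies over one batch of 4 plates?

Over the interval, μ = 1.4 × 4 = 5.6 (a batch of 4 plates = 4 plates).
P(N ≥ 7) = 1 − P(N ≤ 6) = 1 − Σ_{j=0}^{6} e^(−μ) μ^j/j! ≈ 0.3297.

0.3297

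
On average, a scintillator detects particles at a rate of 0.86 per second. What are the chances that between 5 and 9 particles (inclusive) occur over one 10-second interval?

Over the interval, μ = 0.86 × 10 = 8.6 (a 10-second interval = 10 seconds).
P(5 ≤ N ≤ 9) = Σ_{j=5}^{9} e^(−8.6) · 8.6^j/j! ≈ 0.5699.

0.5699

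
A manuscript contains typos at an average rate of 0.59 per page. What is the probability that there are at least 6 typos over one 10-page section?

0.5381

Over the interval, μ = 0.59 × 10 = 5.9 (a 10-page section = 10 pages).
P(N ≥ 6) = 1 − P(N ≤ 5) = 1 − Σ_{j=0}^{5} e^(−μ) μ^j/j! ≈ 0.5381.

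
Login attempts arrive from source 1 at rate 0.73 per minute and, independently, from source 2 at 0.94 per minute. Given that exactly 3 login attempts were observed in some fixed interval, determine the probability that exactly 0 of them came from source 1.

Given the total, each event is independently from source 1 with probability p = λ_1/(λ_1+λ_2) = 0.73/1.67 ≈ 0.4371.
So K ~ Binomial(3, 0.73/1.67): P(K = 0) = C(3,0) · (0.73/1.67)^0 · (0.94/1.67)^3 ≈ 0.1783.

0.1783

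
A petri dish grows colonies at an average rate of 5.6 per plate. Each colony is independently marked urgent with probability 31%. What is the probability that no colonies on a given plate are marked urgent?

0.1762

Thinning: the colonies that are marked urgent themselves form a Poisson process with rate 0.31 × 5.6 = 1.736 per plate.
So μ = 1.736.
P(N = 0) = e^(−1.736) · 1.736^0/0! ≈ 0.1762.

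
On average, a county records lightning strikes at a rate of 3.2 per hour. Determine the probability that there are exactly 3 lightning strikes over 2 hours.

Over the interval, μ = 3.2 × 2 = 6.4 (2 hours).
P(N = 3) = e^(−μ) μ^3/3! = e^(−6.4) · 6.4^3/6 ≈ 0.0726.

0.0726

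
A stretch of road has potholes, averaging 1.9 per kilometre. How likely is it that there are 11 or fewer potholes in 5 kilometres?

Over the interval, μ = 1.9 × 5 = 9.5 (5 kilometres).
P(N ≤ 11) = Σ_{j=0}^{11} e^(−μ) μ^j/j! ≈ 0.7520.

0.7520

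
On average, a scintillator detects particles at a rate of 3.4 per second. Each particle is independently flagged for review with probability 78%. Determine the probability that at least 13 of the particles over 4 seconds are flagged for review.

Thinning: the particles that are flagged for review themselves form a Poisson process with rate 0.78 × 3.4 = 2.652 per second.
Over the interval, μ = 2.652 × 4 = 10.608 (4 seconds).
P(N ≥ 13) = 1 − P(N ≤ 12) ≈ 0.2693.

0.2693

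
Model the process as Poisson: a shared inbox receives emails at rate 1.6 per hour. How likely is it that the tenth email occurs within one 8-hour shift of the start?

0.8206

Over the interval, μ = 1.6 × 8 = 12.8 (an 8-hour shift = 8 hours).
The tenth arrival falls in the interval iff at least 10 events occur there: P(S_10 ≤ t) = P(N ≥ 10) = 1 − P(N ≤ 9) ≈ 0.8206.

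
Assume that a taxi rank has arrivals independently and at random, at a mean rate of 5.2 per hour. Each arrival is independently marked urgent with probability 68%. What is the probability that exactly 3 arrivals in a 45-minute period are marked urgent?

Thinning: the arrivals that are marked urgent themselves form a Poisson process with rate 0.68 × 5.2 = 3.536 per hour.
Over the interval, μ = 3.536 × 0.75 = 2.652 (a 45-minute period = 0.75 hours).
P(N = 3) = e^(−2.652) · 2.652^3/3! ≈ 0.2192.

0.2192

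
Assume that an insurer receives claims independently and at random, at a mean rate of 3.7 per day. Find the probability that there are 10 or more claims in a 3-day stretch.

Over the interval, μ = 3.7 × 3 = 11.1 (a 3-day stretch = 3 days).
P(N ≥ 10) = 1 − P(N ≤ 9) = 1 − Σ_{j=0}^{9} e^(−μ) μ^j/j! ≈ 0.6702.

0.6702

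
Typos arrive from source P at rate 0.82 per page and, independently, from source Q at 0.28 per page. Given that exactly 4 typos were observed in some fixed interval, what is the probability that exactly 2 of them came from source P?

Given the total, each event is independently from source P with probability p = λ_P/(λ_P+λ_Q) = 0.82/1.1 ≈ 0.7455.
So K ~ Binomial(4, 0.82/1.1): P(K = 2) = C(4,2) · (0.82/1.1)^2 · (0.28/1.1)^2 ≈ 0.2160.

0.2160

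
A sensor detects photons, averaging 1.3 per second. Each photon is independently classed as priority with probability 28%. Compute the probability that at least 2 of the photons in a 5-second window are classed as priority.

Thinning: the photons that are classed as priority themselves form a Poisson process with rate 0.28 × 1.3 = 0.364 per second.
Over the interval, μ = 0.364 × 5 = 1.82 (a 5-second window = 5 seconds).
P(N ≥ 2) = 1 − P(N ≤ 1) ≈ 0.5431.

0.5431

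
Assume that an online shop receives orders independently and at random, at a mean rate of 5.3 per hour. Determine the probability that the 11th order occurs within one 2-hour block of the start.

Over the interval, μ = 5.3 × 2 = 10.6 (a 2-hour block = 2 hours).
The 11th arrival falls in the interval iff at least 11 events occur there: P(S_11 ≤ t) = P(N ≥ 11) = 1 − P(N ≤ 10) ≈ 0.4916.

0.4916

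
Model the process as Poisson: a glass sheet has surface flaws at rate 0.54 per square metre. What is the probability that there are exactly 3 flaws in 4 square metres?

Over the interval, μ = 0.54 × 4 = 2.16 (4 square metres).
P(N = 3) = e^(−μ) μ^3/3! = e^(−2.16) · 2.16^3/6 ≈ 0.1937.

0.1937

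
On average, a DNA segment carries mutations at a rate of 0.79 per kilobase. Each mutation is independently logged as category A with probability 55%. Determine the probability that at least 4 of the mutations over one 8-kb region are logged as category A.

0.4582

Thinning: the mutations that are logged as category A themselves form a Poisson process with rate 0.55 × 0.79 = 0.4345 per kilobase.
Over the interval, μ = 0.4345 × 8 = 3.476 (an 8-kb region = 8 kilobases).
P(N ≥ 4) = 1 − P(N ≤ 3) ≈ 0.4582.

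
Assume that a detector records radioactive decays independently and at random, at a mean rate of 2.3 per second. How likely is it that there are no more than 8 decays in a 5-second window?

0.1906

Over the interval, μ = 2.3 × 5 = 11.5 (a 5-second window = 5 seconds).
P(N ≤ 8) = Σ_{j=0}^{8} e^(−μ) μ^j/j! ≈ 0.1906.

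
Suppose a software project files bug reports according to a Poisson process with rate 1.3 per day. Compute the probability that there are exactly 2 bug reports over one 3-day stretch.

Over the interval, μ = 1.3 × 3 = 3.9 (a 3-day stretch = 3 days).
P(N = 2) = e^(−μ) μ^2/2! = e^(−3.9) · 3.9^2/2 ≈ 0.1539.

0.1539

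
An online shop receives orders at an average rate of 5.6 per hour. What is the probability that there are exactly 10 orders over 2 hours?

0.1170

Over the interval, μ = 5.6 × 2 = 11.2 (2 hours).
P(N = 10) = e^(−μ) μ^10/10! = e^(−11.2) · 11.2^10/3628800 ≈ 0.1170.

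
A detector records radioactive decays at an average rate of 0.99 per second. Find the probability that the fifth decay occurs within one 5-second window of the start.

Over the interval, μ = 0.99 × 5 = 4.95 (a 5-second window = 5 seconds).
The fifth arrival falls in the interval iff at least 5 events occur there: P(S_5 ≤ t) = P(N ≥ 5) = 1 − P(N ≤ 4) ≈ 0.5507.

0.5507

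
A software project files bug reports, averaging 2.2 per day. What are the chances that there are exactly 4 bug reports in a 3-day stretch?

0.1076

Over the interval, μ = 2.2 × 3 = 6.6 (a 3-day stretch = 3 days).
P(N = 4) = e^(−μ) μ^4/4! = e^(−6.6) · 6.6^4/24 ≈ 0.1076.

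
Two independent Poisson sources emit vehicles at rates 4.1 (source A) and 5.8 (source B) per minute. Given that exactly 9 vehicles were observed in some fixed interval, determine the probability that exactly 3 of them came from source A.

Given the total, each event is independently from source A with probability p = λ_A/(λ_A+λ_B) = 4.1/9.9 ≈ 0.4141.
So K ~ Binomial(9, 4.1/9.9): P(K = 3) = C(9,3) · (4.1/9.9)^3 · (5.8/9.9)^6 ≈ 0.2413.

0.2413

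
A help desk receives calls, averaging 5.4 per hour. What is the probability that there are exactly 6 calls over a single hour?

0.1555

With mean μ = 5.4 per hour,
P(N = 6) = e^(−μ) μ^6/6! = e^(−5.4) · 5.4^6/720 ≈ 0.1555.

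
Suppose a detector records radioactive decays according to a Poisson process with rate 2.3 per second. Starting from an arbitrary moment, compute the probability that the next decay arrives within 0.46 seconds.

0.6529

Inter-arrival times are exponential with rate λ = 2.3 per second.
P(T ≤ 0.46) = 1 − e^(−λt) = 1 − e^(−2.3 × 0.46) = 1 − e^(−1.058) ≈ 0.6529.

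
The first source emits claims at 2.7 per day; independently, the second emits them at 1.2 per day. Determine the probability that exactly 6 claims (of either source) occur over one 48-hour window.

0.1282

Independent Poisson processes superpose: combined rate λ = 2.7 + 1.2 = 3.9 per day.
Over the interval, μ = 3.9 × 2 = 7.8 (a 48-hour window = 2 days).
P(N = 6) = e^(−7.8) · 7.8^6/6! ≈ 0.1282.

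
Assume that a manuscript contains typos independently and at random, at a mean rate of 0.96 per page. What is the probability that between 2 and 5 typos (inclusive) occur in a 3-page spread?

Over the interval, μ = 0.96 × 3 = 2.88 (a 3-page spread = 3 pages).
P(2 ≤ N ≤ 5) = Σ_{j=2}^{5} e^(−2.88) · 2.88^j/j! ≈ 0.7099.

0.7099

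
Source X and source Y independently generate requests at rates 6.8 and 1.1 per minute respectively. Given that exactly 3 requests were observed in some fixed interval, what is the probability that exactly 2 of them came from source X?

0.3095

Given the total, each event is independently from source X with probability p = λ_X/(λ_X+λ_Y) = 6.8/7.9 ≈ 0.8608.
So K ~ Binomial(3, 6.8/7.9): P(K = 2) = C(3,2) · (6.8/7.9)^2 · (1.1/7.9)^1 ≈ 0.3095.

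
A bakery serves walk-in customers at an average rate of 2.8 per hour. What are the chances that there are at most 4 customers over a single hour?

With mean μ = 2.8 per hour,
P(N ≤ 4) = Σ_{j=0}^{4} e^(−μ) μ^j/j! ≈ 0.8477.

0.8477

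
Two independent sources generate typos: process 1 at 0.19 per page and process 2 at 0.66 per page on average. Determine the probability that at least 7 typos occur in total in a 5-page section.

0.1383

Independent Poisson processes superpose: combined rate λ = 0.19 + 0.66 = 0.85 per page.
Over the interval, μ = 0.85 × 5 = 4.25 (a 5-page section = 5 pages).
P(N ≥ 7) = 1 − P(N ≤ 6) ≈ 0.1383.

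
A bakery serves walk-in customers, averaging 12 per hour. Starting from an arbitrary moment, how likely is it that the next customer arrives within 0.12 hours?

0.7631

Inter-arrival times are exponential with rate λ = 12 per hour.
P(T ≤ 0.12) = 1 − e^(−λt) = 1 − e^(−12 × 0.12) = 1 − e^(−1.44) ≈ 0.7631.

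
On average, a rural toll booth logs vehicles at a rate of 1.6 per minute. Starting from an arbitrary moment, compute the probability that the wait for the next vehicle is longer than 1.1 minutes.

The wait for the next event is exponential with rate λ = 1.6 per minute.
P(T > 1.1) = e^(−λt) = e^(−1.6 × 1.1) = e^(−1.76) ≈ 0.1720.

0.1720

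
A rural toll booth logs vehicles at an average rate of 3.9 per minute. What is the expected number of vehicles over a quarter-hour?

E[N] = λt = 3.9 × 15 = 58.5 (a quarter-hour = 15 minutes).

58.5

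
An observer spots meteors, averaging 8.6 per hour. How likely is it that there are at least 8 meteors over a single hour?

0.6272

With mean μ = 8.6 per hour,
P(N ≥ 8) = 1 − P(N ≤ 7) = 1 − Σ_{j=0}^{7} e^(−μ) μ^j/j! ≈ 0.6272.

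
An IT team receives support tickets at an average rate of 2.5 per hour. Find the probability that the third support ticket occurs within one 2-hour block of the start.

Over the interval, μ = 2.5 × 2 = 5 (a 2-hour block = 2 hours).
The third arrival falls in the interval iff at least 3 events occur there: P(S_3 ≤ t) = P(N ≥ 3) = 1 − P(N ≤ 2) ≈ 0.8753.

0.8753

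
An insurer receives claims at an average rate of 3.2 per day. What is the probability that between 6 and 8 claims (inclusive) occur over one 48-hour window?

0.4196

Over the interval, μ = 3.2 × 2 = 6.4 (a 48-hour window = 2 days).
P(6 ≤ N ≤ 8) = Σ_{j=6}^{8} e^(−6.4) · 6.4^j/j! ≈ 0.4196.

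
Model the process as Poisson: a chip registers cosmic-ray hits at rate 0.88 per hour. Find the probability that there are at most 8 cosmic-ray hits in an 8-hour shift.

Over the interval, μ = 0.88 × 8 = 7.04 (an 8-hour shift = 8 hours).
P(N ≤ 8) = Σ_{j=0}^{8} e^(−μ) μ^j/j! ≈ 0.7239.

0.7239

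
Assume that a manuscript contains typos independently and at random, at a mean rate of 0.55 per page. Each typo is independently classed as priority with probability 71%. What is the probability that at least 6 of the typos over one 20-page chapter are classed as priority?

0.7907

Thinning: the typos that are classed as priority themselves form a Poisson process with rate 0.71 × 0.55 = 0.3905 per page.
Over the interval, μ = 0.3905 × 20 = 7.81 (a 20-page chapter = 20 pages).
P(N ≥ 6) = 1 − P(N ≤ 5) ≈ 0.7907.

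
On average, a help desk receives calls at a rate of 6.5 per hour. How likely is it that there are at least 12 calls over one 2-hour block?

Over the interval, μ = 6.5 × 2 = 13 (a 2-hour block = 2 hours).
P(N ≥ 12) = 1 − P(N ≤ 11) = 1 − Σ_{j=0}^{11} e^(−μ) μ^j/j! ≈ 0.6468.

0.6468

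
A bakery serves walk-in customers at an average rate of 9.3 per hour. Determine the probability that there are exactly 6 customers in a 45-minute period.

0.1495

Over the interval, μ = 9.3 × 0.75 = 6.975 (a 45-minute period = 0.75 hours).
P(N = 6) = e^(−μ) μ^6/6! = e^(−6.975) · 6.975^6/720 ≈ 0.1495.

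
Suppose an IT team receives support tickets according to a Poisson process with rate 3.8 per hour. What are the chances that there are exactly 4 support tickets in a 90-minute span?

0.1472

Over the interval, μ = 3.8 × 1.5 = 5.7 (a 90-minute span = 1.5 hours).
P(N = 4) = e^(−μ) μ^4/4! = e^(−5.7) · 5.7^4/24 ≈ 0.1472.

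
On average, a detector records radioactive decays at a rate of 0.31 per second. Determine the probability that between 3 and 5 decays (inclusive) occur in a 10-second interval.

0.5045

Over the interval, μ = 0.31 × 10 = 3.1 (a 10-second interval = 10 seconds).
P(3 ≤ N ≤ 5) = Σ_{j=3}^{5} e^(−3.1) · 3.1^j/j! ≈ 0.5045.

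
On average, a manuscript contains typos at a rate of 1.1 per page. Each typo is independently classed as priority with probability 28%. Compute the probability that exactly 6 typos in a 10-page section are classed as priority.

Thinning: the typos that are classed as priority themselves form a Poisson process with rate 0.28 × 1.1 = 0.308 per page.
Over the interval, μ = 0.308 × 10 = 3.08 (a 10-page section = 10 pages).
P(N = 6) = e^(−3.08) · 3.08^6/6! ≈ 0.0545.

0.0545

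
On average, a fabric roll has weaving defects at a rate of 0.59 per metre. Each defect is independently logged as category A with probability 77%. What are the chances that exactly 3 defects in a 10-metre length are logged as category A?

Thinning: the defects that are logged as category A themselves form a Poisson process with rate 0.77 × 0.59 = 0.4543 per metre.
Over the interval, μ = 0.4543 × 10 = 4.543 (a 10-metre length = 10 metres).
P(N = 3) = e^(−4.543) · 4.543^3/3! ≈ 0.1663.

0.1663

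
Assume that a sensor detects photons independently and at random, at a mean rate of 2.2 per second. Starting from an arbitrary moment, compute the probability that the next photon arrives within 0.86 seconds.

Inter-arrival times are exponential with rate λ = 2.2 per second.
P(T ≤ 0.86) = 1 − e^(−λt) = 1 − e^(−2.2 × 0.86) = 1 − e^(−1.892) ≈ 0.8492.

0.8492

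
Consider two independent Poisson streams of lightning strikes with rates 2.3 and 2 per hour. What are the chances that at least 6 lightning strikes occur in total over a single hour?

0.2633

Independent Poisson processes superpose: combined rate λ = 2.3 + 2 = 4.3 per hour.
So μ = 4.3.
P(N ≥ 6) = 1 − P(N ≤ 5) ≈ 0.2633.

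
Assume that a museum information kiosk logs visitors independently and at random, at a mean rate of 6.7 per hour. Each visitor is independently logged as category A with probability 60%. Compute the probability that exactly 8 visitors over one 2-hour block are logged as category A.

Thinning: the visitors that are logged as category A themselves form a Poisson process with rate 0.6 × 6.7 = 4.02 per hour.
Over the interval, μ = 4.02 × 2 = 8.04 (a 2-hour block = 2 hours).
P(N = 8) = e^(−8.04) · 8.04^8/8! ≈ 0.1396.

0.1396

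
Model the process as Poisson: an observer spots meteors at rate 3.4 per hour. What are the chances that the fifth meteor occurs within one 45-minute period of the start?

0.1156

Over the interval, μ = 3.4 × 0.75 = 2.55 (a 45-minute period = 0.75 hours).
The fifth arrival falls in the interval iff at least 5 events occur there: P(S_5 ≤ t) = P(N ≥ 5) = 1 − P(N ≤ 4) ≈ 0.1156.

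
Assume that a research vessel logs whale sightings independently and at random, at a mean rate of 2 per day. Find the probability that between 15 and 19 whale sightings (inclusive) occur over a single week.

Over the interval, μ = 2 × 7 = 14 (a week = 7 days).
P(15 ≤ N ≤ 19) = Σ_{j=15}^{19} e^(−14) · 14^j/j! ≈ 0.3531.

0.3531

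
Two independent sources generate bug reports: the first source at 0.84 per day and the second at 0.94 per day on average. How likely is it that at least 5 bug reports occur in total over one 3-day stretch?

Independent Poisson processes superpose: combined rate λ = 0.84 + 0.94 = 1.78 per day.
Over the interval, μ = 1.78 × 3 = 5.34 (a 3-day stretch = 3 days).
P(N ≥ 5) = 1 − P(N ≤ 4) ≈ 0.6170.

0.6170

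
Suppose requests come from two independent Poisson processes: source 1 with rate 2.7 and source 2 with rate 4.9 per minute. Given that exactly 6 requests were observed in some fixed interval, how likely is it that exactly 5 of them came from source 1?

0.0219

Given the total, each event is independently from source 1 with probability p = λ_1/(λ_1+λ_2) = 2.7/7.6 ≈ 0.3553.
So K ~ Binomial(6, 2.7/7.6): P(K = 5) = C(6,5) · (2.7/7.6)^5 · (4.9/7.6)^1 ≈ 0.0219.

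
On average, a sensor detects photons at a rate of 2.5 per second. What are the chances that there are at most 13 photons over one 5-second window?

0.6278

Over the interval, μ = 2.5 × 5 = 12.5 (a 5-second window = 5 seconds).
P(N ≤ 13) = Σ_{j=0}^{13} e^(−μ) μ^j/j! ≈ 0.6278.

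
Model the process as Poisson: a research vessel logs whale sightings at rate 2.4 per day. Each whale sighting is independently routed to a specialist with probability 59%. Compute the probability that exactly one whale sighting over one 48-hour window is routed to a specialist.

Thinning: the whale sightings that are routed to a specialist themselves form a Poisson process with rate 0.59 × 2.4 = 1.416 per day.
Over the interval, μ = 1.416 × 2 = 2.832 (a 48-hour window = 2 days).
P(N = 1) = e^(−2.832) · 2.832^1/1! ≈ 0.1668.

0.1668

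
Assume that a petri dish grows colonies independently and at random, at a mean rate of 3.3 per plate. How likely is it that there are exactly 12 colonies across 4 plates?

0.1081

Over the interval, μ = 3.3 × 4 = 13.2 (4 plates).
P(N = 12) = e^(−μ) μ^12/12! = e^(−13.2) · 13.2^12/479001600 ≈ 0.1081.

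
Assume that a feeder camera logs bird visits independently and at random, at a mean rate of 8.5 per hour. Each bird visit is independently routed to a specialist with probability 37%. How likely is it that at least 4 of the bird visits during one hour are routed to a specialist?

0.3852

Thinning: the bird visits that are routed to a specialist themselves form a Poisson process with rate 0.37 × 8.5 = 3.145 per hour.
So μ = 3.145.
P(N ≥ 4) = 1 − P(N ≤ 3) ≈ 0.3852.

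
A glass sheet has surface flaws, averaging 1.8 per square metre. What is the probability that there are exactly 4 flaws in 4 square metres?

0.0836

Over the interval, μ = 1.8 × 4 = 7.2 (4 square metres).
P(N = 4) = e^(−μ) μ^4/4! = e^(−7.2) · 7.2^4/24 ≈ 0.0836.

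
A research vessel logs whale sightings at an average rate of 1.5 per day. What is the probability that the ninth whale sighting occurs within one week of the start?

0.7206

Over the interval, μ = 1.5 × 7 = 10.5 (a week = 7 days).
The ninth arrival falls in the interval iff at least 9 events occur there: P(S_9 ≤ t) = P(N ≥ 9) = 1 − P(N ≤ 8) ≈ 0.7206.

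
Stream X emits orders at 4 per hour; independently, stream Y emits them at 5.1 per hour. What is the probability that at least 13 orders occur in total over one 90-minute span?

Independent Poisson processes superpose: combined rate λ = 4 + 5.1 = 9.1 per hour.
Over the interval, μ = 9.1 × 1.5 = 13.65 (a 90-minute span = 1.5 hours).
P(N ≥ 13) = 1 − P(N ≤ 12) ≈ 0.6063.

0.6063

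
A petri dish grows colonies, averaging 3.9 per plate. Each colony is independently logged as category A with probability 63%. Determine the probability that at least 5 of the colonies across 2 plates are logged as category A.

Thinning: the colonies that are logged as category A themselves form a Poisson process with rate 0.63 × 3.9 = 2.457 per plate.
Over the interval, μ = 2.457 × 2 = 4.914 (2 plates).
P(N ≥ 5) = 1 − P(N ≤ 4) ≈ 0.5443.

0.5443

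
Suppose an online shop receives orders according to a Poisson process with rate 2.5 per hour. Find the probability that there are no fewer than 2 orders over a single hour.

0.7127

With mean μ = 2.5 per hour,
P(N ≥ 2) = 1 − P(N ≤ 1) = 1 − Σ_{j=0}^{1} e^(−μ) μ^j/j! ≈ 0.7127.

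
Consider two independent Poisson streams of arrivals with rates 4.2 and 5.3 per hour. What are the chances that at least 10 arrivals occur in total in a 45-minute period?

0.1824

Independent Poisson processes superpose: combined rate λ = 4.2 + 5.3 = 9.5 per hour.
Over the interval, μ = 9.5 × 0.75 = 7.125 (a 45-minute period = 0.75 hours).
P(N ≥ 10) = 1 − P(N ≤ 9) ≈ 0.1824.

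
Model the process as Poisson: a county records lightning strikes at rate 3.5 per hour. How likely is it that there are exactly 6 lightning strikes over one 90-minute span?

Over the interval, μ = 3.5 × 1.5 = 5.25 (a 90-minute span = 1.5 hours).
P(N = 6) = e^(−μ) μ^6/6! = e^(−5.25) · 5.25^6/720 ≈ 0.1526.

0.1526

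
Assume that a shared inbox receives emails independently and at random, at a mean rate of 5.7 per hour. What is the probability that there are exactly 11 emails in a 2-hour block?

0.1185

Over the interval, μ = 5.7 × 2 = 11.4 (a 2-hour block = 2 hours).
P(N = 11) = e^(−μ) μ^11/11! = e^(−11.4) · 11.4^11/39916800 ≈ 0.1185.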